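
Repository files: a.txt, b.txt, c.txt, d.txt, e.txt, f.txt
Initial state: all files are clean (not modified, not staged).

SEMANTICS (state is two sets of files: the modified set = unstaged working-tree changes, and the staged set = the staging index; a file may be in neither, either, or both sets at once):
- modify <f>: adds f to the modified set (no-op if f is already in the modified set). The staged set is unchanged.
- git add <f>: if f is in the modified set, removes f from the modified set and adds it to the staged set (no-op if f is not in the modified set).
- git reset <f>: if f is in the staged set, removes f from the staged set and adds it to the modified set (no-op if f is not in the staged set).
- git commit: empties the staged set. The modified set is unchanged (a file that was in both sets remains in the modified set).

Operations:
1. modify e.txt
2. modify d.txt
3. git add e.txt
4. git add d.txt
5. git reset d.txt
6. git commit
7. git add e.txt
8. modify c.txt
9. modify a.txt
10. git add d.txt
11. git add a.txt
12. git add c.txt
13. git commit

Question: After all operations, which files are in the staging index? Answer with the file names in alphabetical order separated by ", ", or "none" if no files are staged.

After op 1 (modify e.txt): modified={e.txt} staged={none}
After op 2 (modify d.txt): modified={d.txt, e.txt} staged={none}
After op 3 (git add e.txt): modified={d.txt} staged={e.txt}
After op 4 (git add d.txt): modified={none} staged={d.txt, e.txt}
After op 5 (git reset d.txt): modified={d.txt} staged={e.txt}
After op 6 (git commit): modified={d.txt} staged={none}
After op 7 (git add e.txt): modified={d.txt} staged={none}
After op 8 (modify c.txt): modified={c.txt, d.txt} staged={none}
After op 9 (modify a.txt): modified={a.txt, c.txt, d.txt} staged={none}
After op 10 (git add d.txt): modified={a.txt, c.txt} staged={d.txt}
After op 11 (git add a.txt): modified={c.txt} staged={a.txt, d.txt}
After op 12 (git add c.txt): modified={none} staged={a.txt, c.txt, d.txt}
After op 13 (git commit): modified={none} staged={none}

Answer: none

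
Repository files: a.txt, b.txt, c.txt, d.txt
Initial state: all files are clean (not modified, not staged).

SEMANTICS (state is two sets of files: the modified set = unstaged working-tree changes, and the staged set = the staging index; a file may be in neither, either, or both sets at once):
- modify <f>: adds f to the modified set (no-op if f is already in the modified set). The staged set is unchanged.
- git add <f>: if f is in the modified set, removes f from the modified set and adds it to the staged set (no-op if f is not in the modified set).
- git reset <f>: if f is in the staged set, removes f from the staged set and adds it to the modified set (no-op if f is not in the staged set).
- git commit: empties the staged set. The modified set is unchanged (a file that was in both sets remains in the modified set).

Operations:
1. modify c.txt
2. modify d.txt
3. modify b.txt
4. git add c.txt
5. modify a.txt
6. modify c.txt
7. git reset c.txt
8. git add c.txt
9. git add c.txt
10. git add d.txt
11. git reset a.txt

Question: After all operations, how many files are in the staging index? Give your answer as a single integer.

After op 1 (modify c.txt): modified={c.txt} staged={none}
After op 2 (modify d.txt): modified={c.txt, d.txt} staged={none}
After op 3 (modify b.txt): modified={b.txt, c.txt, d.txt} staged={none}
After op 4 (git add c.txt): modified={b.txt, d.txt} staged={c.txt}
After op 5 (modify a.txt): modified={a.txt, b.txt, d.txt} staged={c.txt}
After op 6 (modify c.txt): modified={a.txt, b.txt, c.txt, d.txt} staged={c.txt}
After op 7 (git reset c.txt): modified={a.txt, b.txt, c.txt, d.txt} staged={none}
After op 8 (git add c.txt): modified={a.txt, b.txt, d.txt} staged={c.txt}
After op 9 (git add c.txt): modified={a.txt, b.txt, d.txt} staged={c.txt}
After op 10 (git add d.txt): modified={a.txt, b.txt} staged={c.txt, d.txt}
After op 11 (git reset a.txt): modified={a.txt, b.txt} staged={c.txt, d.txt}
Final staged set: {c.txt, d.txt} -> count=2

Answer: 2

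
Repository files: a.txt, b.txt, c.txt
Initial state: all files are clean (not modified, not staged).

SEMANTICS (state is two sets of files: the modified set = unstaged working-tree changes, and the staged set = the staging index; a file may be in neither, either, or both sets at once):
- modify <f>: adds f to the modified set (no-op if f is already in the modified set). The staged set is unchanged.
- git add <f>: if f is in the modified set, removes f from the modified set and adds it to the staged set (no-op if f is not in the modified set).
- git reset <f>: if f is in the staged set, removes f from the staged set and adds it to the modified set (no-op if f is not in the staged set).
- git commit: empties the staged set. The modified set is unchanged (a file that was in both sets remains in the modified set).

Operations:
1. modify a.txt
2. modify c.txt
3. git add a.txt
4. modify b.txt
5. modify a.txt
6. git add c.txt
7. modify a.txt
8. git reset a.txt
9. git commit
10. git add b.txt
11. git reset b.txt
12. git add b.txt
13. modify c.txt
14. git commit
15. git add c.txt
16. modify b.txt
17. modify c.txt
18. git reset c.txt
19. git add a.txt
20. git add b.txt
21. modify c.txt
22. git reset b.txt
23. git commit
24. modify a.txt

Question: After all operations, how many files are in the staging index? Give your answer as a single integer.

Answer: 0

Derivation:
After op 1 (modify a.txt): modified={a.txt} staged={none}
After op 2 (modify c.txt): modified={a.txt, c.txt} staged={none}
After op 3 (git add a.txt): modified={c.txt} staged={a.txt}
After op 4 (modify b.txt): modified={b.txt, c.txt} staged={a.txt}
After op 5 (modify a.txt): modified={a.txt, b.txt, c.txt} staged={a.txt}
After op 6 (git add c.txt): modified={a.txt, b.txt} staged={a.txt, c.txt}
After op 7 (modify a.txt): modified={a.txt, b.txt} staged={a.txt, c.txt}
After op 8 (git reset a.txt): modified={a.txt, b.txt} staged={c.txt}
After op 9 (git commit): modified={a.txt, b.txt} staged={none}
After op 10 (git add b.txt): modified={a.txt} staged={b.txt}
After op 11 (git reset b.txt): modified={a.txt, b.txt} staged={none}
After op 12 (git add b.txt): modified={a.txt} staged={b.txt}
After op 13 (modify c.txt): modified={a.txt, c.txt} staged={b.txt}
After op 14 (git commit): modified={a.txt, c.txt} staged={none}
After op 15 (git add c.txt): modified={a.txt} staged={c.txt}
After op 16 (modify b.txt): modified={a.txt, b.txt} staged={c.txt}
After op 17 (modify c.txt): modified={a.txt, b.txt, c.txt} staged={c.txt}
After op 18 (git reset c.txt): modified={a.txt, b.txt, c.txt} staged={none}
After op 19 (git add a.txt): modified={b.txt, c.txt} staged={a.txt}
After op 20 (git add b.txt): modified={c.txt} staged={a.txt, b.txt}
After op 21 (modify c.txt): modified={c.txt} staged={a.txt, b.txt}
After op 22 (git reset b.txt): modified={b.txt, c.txt} staged={a.txt}
After op 23 (git commit): modified={b.txt, c.txt} staged={none}
After op 24 (modify a.txt): modified={a.txt, b.txt, c.txt} staged={none}
Final staged set: {none} -> count=0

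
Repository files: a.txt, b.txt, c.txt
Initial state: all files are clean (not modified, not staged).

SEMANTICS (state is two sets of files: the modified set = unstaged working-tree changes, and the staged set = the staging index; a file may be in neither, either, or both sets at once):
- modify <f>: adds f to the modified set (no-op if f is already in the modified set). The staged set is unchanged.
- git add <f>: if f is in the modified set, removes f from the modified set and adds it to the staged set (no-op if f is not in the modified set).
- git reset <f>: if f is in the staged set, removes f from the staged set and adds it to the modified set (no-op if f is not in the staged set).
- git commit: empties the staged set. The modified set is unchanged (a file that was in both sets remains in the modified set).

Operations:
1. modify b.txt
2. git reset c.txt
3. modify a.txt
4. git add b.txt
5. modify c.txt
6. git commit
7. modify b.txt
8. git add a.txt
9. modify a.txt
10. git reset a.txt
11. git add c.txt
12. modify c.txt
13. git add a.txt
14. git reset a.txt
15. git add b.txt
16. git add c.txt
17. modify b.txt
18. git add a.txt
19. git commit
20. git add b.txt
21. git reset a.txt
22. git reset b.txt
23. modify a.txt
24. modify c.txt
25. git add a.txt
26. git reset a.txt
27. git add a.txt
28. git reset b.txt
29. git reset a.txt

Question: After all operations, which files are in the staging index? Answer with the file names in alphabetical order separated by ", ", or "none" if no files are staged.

After op 1 (modify b.txt): modified={b.txt} staged={none}
After op 2 (git reset c.txt): modified={b.txt} staged={none}
After op 3 (modify a.txt): modified={a.txt, b.txt} staged={none}
After op 4 (git add b.txt): modified={a.txt} staged={b.txt}
After op 5 (modify c.txt): modified={a.txt, c.txt} staged={b.txt}
After op 6 (git commit): modified={a.txt, c.txt} staged={none}
After op 7 (modify b.txt): modified={a.txt, b.txt, c.txt} staged={none}
After op 8 (git add a.txt): modified={b.txt, c.txt} staged={a.txt}
After op 9 (modify a.txt): modified={a.txt, b.txt, c.txt} staged={a.txt}
After op 10 (git reset a.txt): modified={a.txt, b.txt, c.txt} staged={none}
After op 11 (git add c.txt): modified={a.txt, b.txt} staged={c.txt}
After op 12 (modify c.txt): modified={a.txt, b.txt, c.txt} staged={c.txt}
After op 13 (git add a.txt): modified={b.txt, c.txt} staged={a.txt, c.txt}
After op 14 (git reset a.txt): modified={a.txt, b.txt, c.txt} staged={c.txt}
After op 15 (git add b.txt): modified={a.txt, c.txt} staged={b.txt, c.txt}
After op 16 (git add c.txt): modified={a.txt} staged={b.txt, c.txt}
After op 17 (modify b.txt): modified={a.txt, b.txt} staged={b.txt, c.txt}
After op 18 (git add a.txt): modified={b.txt} staged={a.txt, b.txt, c.txt}
After op 19 (git commit): modified={b.txt} staged={none}
After op 20 (git add b.txt): modified={none} staged={b.txt}
After op 21 (git reset a.txt): modified={none} staged={b.txt}
After op 22 (git reset b.txt): modified={b.txt} staged={none}
After op 23 (modify a.txt): modified={a.txt, b.txt} staged={none}
After op 24 (modify c.txt): modified={a.txt, b.txt, c.txt} staged={none}
After op 25 (git add a.txt): modified={b.txt, c.txt} staged={a.txt}
After op 26 (git reset a.txt): modified={a.txt, b.txt, c.txt} staged={none}
After op 27 (git add a.txt): modified={b.txt, c.txt} staged={a.txt}
After op 28 (git reset b.txt): modified={b.txt, c.txt} staged={a.txt}
After op 29 (git reset a.txt): modified={a.txt, b.txt, c.txt} staged={none}

Answer: none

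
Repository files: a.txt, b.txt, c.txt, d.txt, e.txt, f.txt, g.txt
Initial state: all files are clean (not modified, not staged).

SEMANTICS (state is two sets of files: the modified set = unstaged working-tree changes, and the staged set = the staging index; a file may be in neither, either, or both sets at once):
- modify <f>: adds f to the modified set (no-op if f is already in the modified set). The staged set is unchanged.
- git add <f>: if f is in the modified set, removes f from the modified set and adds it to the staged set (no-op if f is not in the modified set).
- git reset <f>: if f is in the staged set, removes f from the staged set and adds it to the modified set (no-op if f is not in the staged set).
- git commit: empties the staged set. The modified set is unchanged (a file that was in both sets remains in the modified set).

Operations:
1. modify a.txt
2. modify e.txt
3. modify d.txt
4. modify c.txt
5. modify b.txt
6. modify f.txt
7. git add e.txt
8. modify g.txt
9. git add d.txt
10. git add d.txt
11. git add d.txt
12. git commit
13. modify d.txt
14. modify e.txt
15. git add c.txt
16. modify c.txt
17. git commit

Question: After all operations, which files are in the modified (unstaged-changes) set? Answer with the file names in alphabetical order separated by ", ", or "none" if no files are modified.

Answer: a.txt, b.txt, c.txt, d.txt, e.txt, f.txt, g.txt

Derivation:
After op 1 (modify a.txt): modified={a.txt} staged={none}
After op 2 (modify e.txt): modified={a.txt, e.txt} staged={none}
After op 3 (modify d.txt): modified={a.txt, d.txt, e.txt} staged={none}
After op 4 (modify c.txt): modified={a.txt, c.txt, d.txt, e.txt} staged={none}
After op 5 (modify b.txt): modified={a.txt, b.txt, c.txt, d.txt, e.txt} staged={none}
After op 6 (modify f.txt): modified={a.txt, b.txt, c.txt, d.txt, e.txt, f.txt} staged={none}
After op 7 (git add e.txt): modified={a.txt, b.txt, c.txt, d.txt, f.txt} staged={e.txt}
After op 8 (modify g.txt): modified={a.txt, b.txt, c.txt, d.txt, f.txt, g.txt} staged={e.txt}
After op 9 (git add d.txt): modified={a.txt, b.txt, c.txt, f.txt, g.txt} staged={d.txt, e.txt}
After op 10 (git add d.txt): modified={a.txt, b.txt, c.txt, f.txt, g.txt} staged={d.txt, e.txt}
After op 11 (git add d.txt): modified={a.txt, b.txt, c.txt, f.txt, g.txt} staged={d.txt, e.txt}
After op 12 (git commit): modified={a.txt, b.txt, c.txt, f.txt, g.txt} staged={none}
After op 13 (modify d.txt): modified={a.txt, b.txt, c.txt, d.txt, f.txt, g.txt} staged={none}
After op 14 (modify e.txt): modified={a.txt, b.txt, c.txt, d.txt, e.txt, f.txt, g.txt} staged={none}
After op 15 (git add c.txt): modified={a.txt, b.txt, d.txt, e.txt, f.txt, g.txt} staged={c.txt}
After op 16 (modify c.txt): modified={a.txt, b.txt, c.txt, d.txt, e.txt, f.txt, g.txt} staged={c.txt}
After op 17 (git commit): modified={a.txt, b.txt, c.txt, d.txt, e.txt, f.txt, g.txt} staged={none}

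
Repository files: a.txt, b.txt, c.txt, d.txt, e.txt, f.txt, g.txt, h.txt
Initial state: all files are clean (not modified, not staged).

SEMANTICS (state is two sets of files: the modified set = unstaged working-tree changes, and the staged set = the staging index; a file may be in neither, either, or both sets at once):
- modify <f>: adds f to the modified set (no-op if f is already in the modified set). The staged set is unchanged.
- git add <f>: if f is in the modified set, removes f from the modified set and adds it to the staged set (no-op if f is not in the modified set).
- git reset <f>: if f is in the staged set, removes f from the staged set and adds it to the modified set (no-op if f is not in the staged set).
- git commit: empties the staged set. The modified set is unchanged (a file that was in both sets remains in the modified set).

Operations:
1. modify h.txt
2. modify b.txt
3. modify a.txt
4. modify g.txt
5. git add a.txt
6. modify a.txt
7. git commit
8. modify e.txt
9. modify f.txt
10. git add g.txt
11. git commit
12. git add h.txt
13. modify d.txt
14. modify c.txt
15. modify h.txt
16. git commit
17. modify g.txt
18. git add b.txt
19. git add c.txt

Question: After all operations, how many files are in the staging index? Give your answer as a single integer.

Answer: 2

Derivation:
After op 1 (modify h.txt): modified={h.txt} staged={none}
After op 2 (modify b.txt): modified={b.txt, h.txt} staged={none}
After op 3 (modify a.txt): modified={a.txt, b.txt, h.txt} staged={none}
After op 4 (modify g.txt): modified={a.txt, b.txt, g.txt, h.txt} staged={none}
After op 5 (git add a.txt): modified={b.txt, g.txt, h.txt} staged={a.txt}
After op 6 (modify a.txt): modified={a.txt, b.txt, g.txt, h.txt} staged={a.txt}
After op 7 (git commit): modified={a.txt, b.txt, g.txt, h.txt} staged={none}
After op 8 (modify e.txt): modified={a.txt, b.txt, e.txt, g.txt, h.txt} staged={none}
After op 9 (modify f.txt): modified={a.txt, b.txt, e.txt, f.txt, g.txt, h.txt} staged={none}
After op 10 (git add g.txt): modified={a.txt, b.txt, e.txt, f.txt, h.txt} staged={g.txt}
After op 11 (git commit): modified={a.txt, b.txt, e.txt, f.txt, h.txt} staged={none}
After op 12 (git add h.txt): modified={a.txt, b.txt, e.txt, f.txt} staged={h.txt}
After op 13 (modify d.txt): modified={a.txt, b.txt, d.txt, e.txt, f.txt} staged={h.txt}
After op 14 (modify c.txt): modified={a.txt, b.txt, c.txt, d.txt, e.txt, f.txt} staged={h.txt}
After op 15 (modify h.txt): modified={a.txt, b.txt, c.txt, d.txt, e.txt, f.txt, h.txt} staged={h.txt}
After op 16 (git commit): modified={a.txt, b.txt, c.txt, d.txt, e.txt, f.txt, h.txt} staged={none}
After op 17 (modify g.txt): modified={a.txt, b.txt, c.txt, d.txt, e.txt, f.txt, g.txt, h.txt} staged={none}
After op 18 (git add b.txt): modified={a.txt, c.txt, d.txt, e.txt, f.txt, g.txt, h.txt} staged={b.txt}
After op 19 (git add c.txt): modified={a.txt, d.txt, e.txt, f.txt, g.txt, h.txt} staged={b.txt, c.txt}
Final staged set: {b.txt, c.txt} -> count=2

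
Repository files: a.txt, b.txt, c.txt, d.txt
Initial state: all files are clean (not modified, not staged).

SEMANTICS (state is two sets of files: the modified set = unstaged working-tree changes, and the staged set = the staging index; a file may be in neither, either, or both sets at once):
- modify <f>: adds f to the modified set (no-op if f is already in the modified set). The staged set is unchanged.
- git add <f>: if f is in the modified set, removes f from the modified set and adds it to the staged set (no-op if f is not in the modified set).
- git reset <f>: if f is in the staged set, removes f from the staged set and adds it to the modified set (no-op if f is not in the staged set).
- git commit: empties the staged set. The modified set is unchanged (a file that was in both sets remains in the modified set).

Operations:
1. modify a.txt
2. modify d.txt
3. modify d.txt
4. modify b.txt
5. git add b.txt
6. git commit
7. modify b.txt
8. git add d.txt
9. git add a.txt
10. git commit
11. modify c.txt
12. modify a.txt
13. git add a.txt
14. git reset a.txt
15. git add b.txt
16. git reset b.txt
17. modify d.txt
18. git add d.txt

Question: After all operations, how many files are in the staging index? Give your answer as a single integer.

Answer: 1

Derivation:
After op 1 (modify a.txt): modified={a.txt} staged={none}
After op 2 (modify d.txt): modified={a.txt, d.txt} staged={none}
After op 3 (modify d.txt): modified={a.txt, d.txt} staged={none}
After op 4 (modify b.txt): modified={a.txt, b.txt, d.txt} staged={none}
After op 5 (git add b.txt): modified={a.txt, d.txt} staged={b.txt}
After op 6 (git commit): modified={a.txt, d.txt} staged={none}
After op 7 (modify b.txt): modified={a.txt, b.txt, d.txt} staged={none}
After op 8 (git add d.txt): modified={a.txt, b.txt} staged={d.txt}
After op 9 (git add a.txt): modified={b.txt} staged={a.txt, d.txt}
After op 10 (git commit): modified={b.txt} staged={none}
After op 11 (modify c.txt): modified={b.txt, c.txt} staged={none}
After op 12 (modify a.txt): modified={a.txt, b.txt, c.txt} staged={none}
After op 13 (git add a.txt): modified={b.txt, c.txt} staged={a.txt}
After op 14 (git reset a.txt): modified={a.txt, b.txt, c.txt} staged={none}
After op 15 (git add b.txt): modified={a.txt, c.txt} staged={b.txt}
After op 16 (git reset b.txt): modified={a.txt, b.txt, c.txt} staged={none}
After op 17 (modify d.txt): modified={a.txt, b.txt, c.txt, d.txt} staged={none}
After op 18 (git add d.txt): modified={a.txt, b.txt, c.txt} staged={d.txt}
Final staged set: {d.txt} -> count=1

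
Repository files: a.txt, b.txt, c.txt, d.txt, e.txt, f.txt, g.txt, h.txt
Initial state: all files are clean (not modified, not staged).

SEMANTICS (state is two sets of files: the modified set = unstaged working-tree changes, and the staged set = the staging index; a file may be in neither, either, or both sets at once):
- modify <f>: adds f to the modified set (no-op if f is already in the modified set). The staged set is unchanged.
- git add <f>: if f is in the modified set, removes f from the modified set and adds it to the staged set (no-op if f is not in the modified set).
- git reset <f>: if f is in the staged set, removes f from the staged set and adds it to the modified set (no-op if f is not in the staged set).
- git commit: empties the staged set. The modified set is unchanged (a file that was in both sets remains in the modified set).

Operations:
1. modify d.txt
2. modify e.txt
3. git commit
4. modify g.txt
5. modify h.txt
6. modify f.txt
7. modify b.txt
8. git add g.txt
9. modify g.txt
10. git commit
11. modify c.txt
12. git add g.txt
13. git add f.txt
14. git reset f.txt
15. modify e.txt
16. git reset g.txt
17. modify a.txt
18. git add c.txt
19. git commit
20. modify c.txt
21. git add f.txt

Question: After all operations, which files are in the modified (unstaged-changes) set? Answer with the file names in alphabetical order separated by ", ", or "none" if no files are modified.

After op 1 (modify d.txt): modified={d.txt} staged={none}
After op 2 (modify e.txt): modified={d.txt, e.txt} staged={none}
After op 3 (git commit): modified={d.txt, e.txt} staged={none}
After op 4 (modify g.txt): modified={d.txt, e.txt, g.txt} staged={none}
After op 5 (modify h.txt): modified={d.txt, e.txt, g.txt, h.txt} staged={none}
After op 6 (modify f.txt): modified={d.txt, e.txt, f.txt, g.txt, h.txt} staged={none}
After op 7 (modify b.txt): modified={b.txt, d.txt, e.txt, f.txt, g.txt, h.txt} staged={none}
After op 8 (git add g.txt): modified={b.txt, d.txt, e.txt, f.txt, h.txt} staged={g.txt}
After op 9 (modify g.txt): modified={b.txt, d.txt, e.txt, f.txt, g.txt, h.txt} staged={g.txt}
After op 10 (git commit): modified={b.txt, d.txt, e.txt, f.txt, g.txt, h.txt} staged={none}
After op 11 (modify c.txt): modified={b.txt, c.txt, d.txt, e.txt, f.txt, g.txt, h.txt} staged={none}
After op 12 (git add g.txt): modified={b.txt, c.txt, d.txt, e.txt, f.txt, h.txt} staged={g.txt}
After op 13 (git add f.txt): modified={b.txt, c.txt, d.txt, e.txt, h.txt} staged={f.txt, g.txt}
After op 14 (git reset f.txt): modified={b.txt, c.txt, d.txt, e.txt, f.txt, h.txt} staged={g.txt}
After op 15 (modify e.txt): modified={b.txt, c.txt, d.txt, e.txt, f.txt, h.txt} staged={g.txt}
After op 16 (git reset g.txt): modified={b.txt, c.txt, d.txt, e.txt, f.txt, g.txt, h.txt} staged={none}
After op 17 (modify a.txt): modified={a.txt, b.txt, c.txt, d.txt, e.txt, f.txt, g.txt, h.txt} staged={none}
After op 18 (git add c.txt): modified={a.txt, b.txt, d.txt, e.txt, f.txt, g.txt, h.txt} staged={c.txt}
After op 19 (git commit): modified={a.txt, b.txt, d.txt, e.txt, f.txt, g.txt, h.txt} staged={none}
After op 20 (modify c.txt): modified={a.txt, b.txt, c.txt, d.txt, e.txt, f.txt, g.txt, h.txt} staged={none}
After op 21 (git add f.txt): modified={a.txt, b.txt, c.txt, d.txt, e.txt, g.txt, h.txt} staged={f.txt}

Answer: a.txt, b.txt, c.txt, d.txt, e.txt, g.txt, h.txt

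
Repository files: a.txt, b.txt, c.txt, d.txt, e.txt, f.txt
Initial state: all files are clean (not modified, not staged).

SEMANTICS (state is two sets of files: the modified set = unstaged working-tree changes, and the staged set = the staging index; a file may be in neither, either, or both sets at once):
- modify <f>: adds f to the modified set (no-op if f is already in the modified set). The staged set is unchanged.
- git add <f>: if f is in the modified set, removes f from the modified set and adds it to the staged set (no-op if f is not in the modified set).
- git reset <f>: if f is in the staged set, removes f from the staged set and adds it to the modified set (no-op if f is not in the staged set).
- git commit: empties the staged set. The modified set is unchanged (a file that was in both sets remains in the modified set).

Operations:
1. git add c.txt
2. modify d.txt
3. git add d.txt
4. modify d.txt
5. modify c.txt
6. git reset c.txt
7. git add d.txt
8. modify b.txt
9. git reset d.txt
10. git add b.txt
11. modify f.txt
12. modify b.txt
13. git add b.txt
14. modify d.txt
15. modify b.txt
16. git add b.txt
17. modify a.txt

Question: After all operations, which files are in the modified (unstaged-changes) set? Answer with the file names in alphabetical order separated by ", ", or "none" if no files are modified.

After op 1 (git add c.txt): modified={none} staged={none}
After op 2 (modify d.txt): modified={d.txt} staged={none}
After op 3 (git add d.txt): modified={none} staged={d.txt}
After op 4 (modify d.txt): modified={d.txt} staged={d.txt}
After op 5 (modify c.txt): modified={c.txt, d.txt} staged={d.txt}
After op 6 (git reset c.txt): modified={c.txt, d.txt} staged={d.txt}
After op 7 (git add d.txt): modified={c.txt} staged={d.txt}
After op 8 (modify b.txt): modified={b.txt, c.txt} staged={d.txt}
After op 9 (git reset d.txt): modified={b.txt, c.txt, d.txt} staged={none}
After op 10 (git add b.txt): modified={c.txt, d.txt} staged={b.txt}
After op 11 (modify f.txt): modified={c.txt, d.txt, f.txt} staged={b.txt}
After op 12 (modify b.txt): modified={b.txt, c.txt, d.txt, f.txt} staged={b.txt}
After op 13 (git add b.txt): modified={c.txt, d.txt, f.txt} staged={b.txt}
After op 14 (modify d.txt): modified={c.txt, d.txt, f.txt} staged={b.txt}
After op 15 (modify b.txt): modified={b.txt, c.txt, d.txt, f.txt} staged={b.txt}
After op 16 (git add b.txt): modified={c.txt, d.txt, f.txt} staged={b.txt}
After op 17 (modify a.txt): modified={a.txt, c.txt, d.txt, f.txt} staged={b.txt}

Answer: a.txt, c.txt, d.txt, f.txt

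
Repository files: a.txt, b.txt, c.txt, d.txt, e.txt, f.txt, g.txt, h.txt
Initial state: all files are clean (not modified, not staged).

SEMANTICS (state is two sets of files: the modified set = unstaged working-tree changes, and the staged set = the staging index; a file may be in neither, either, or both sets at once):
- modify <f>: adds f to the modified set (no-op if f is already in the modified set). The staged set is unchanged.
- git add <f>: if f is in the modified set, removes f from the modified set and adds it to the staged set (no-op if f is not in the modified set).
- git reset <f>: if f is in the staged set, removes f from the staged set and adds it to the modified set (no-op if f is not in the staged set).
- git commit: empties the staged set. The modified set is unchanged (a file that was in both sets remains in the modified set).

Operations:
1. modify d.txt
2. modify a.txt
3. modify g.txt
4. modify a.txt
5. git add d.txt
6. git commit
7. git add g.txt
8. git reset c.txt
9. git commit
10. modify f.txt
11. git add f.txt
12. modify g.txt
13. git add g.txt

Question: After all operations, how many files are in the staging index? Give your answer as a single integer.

Answer: 2

Derivation:
After op 1 (modify d.txt): modified={d.txt} staged={none}
After op 2 (modify a.txt): modified={a.txt, d.txt} staged={none}
After op 3 (modify g.txt): modified={a.txt, d.txt, g.txt} staged={none}
After op 4 (modify a.txt): modified={a.txt, d.txt, g.txt} staged={none}
After op 5 (git add d.txt): modified={a.txt, g.txt} staged={d.txt}
After op 6 (git commit): modified={a.txt, g.txt} staged={none}
After op 7 (git add g.txt): modified={a.txt} staged={g.txt}
After op 8 (git reset c.txt): modified={a.txt} staged={g.txt}
After op 9 (git commit): modified={a.txt} staged={none}
After op 10 (modify f.txt): modified={a.txt, f.txt} staged={none}
After op 11 (git add f.txt): modified={a.txt} staged={f.txt}
After op 12 (modify g.txt): modified={a.txt, g.txt} staged={f.txt}
After op 13 (git add g.txt): modified={a.txt} staged={f.txt, g.txt}
Final staged set: {f.txt, g.txt} -> count=2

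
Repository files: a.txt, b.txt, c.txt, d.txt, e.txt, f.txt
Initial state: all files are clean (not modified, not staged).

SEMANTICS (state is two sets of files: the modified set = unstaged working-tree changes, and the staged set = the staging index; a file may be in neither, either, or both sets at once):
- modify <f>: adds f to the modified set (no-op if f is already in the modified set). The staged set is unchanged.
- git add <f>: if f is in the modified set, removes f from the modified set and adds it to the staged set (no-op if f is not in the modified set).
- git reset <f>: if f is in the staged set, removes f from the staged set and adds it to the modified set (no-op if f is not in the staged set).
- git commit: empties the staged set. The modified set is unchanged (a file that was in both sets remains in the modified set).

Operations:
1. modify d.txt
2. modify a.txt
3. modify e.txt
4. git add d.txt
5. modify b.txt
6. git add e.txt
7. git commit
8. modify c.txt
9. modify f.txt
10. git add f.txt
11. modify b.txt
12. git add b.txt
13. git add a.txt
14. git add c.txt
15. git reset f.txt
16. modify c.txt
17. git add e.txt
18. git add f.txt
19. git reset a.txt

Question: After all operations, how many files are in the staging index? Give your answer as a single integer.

After op 1 (modify d.txt): modified={d.txt} staged={none}
After op 2 (modify a.txt): modified={a.txt, d.txt} staged={none}
After op 3 (modify e.txt): modified={a.txt, d.txt, e.txt} staged={none}
After op 4 (git add d.txt): modified={a.txt, e.txt} staged={d.txt}
After op 5 (modify b.txt): modified={a.txt, b.txt, e.txt} staged={d.txt}
After op 6 (git add e.txt): modified={a.txt, b.txt} staged={d.txt, e.txt}
After op 7 (git commit): modified={a.txt, b.txt} staged={none}
After op 8 (modify c.txt): modified={a.txt, b.txt, c.txt} staged={none}
After op 9 (modify f.txt): modified={a.txt, b.txt, c.txt, f.txt} staged={none}
After op 10 (git add f.txt): modified={a.txt, b.txt, c.txt} staged={f.txt}
After op 11 (modify b.txt): modified={a.txt, b.txt, c.txt} staged={f.txt}
After op 12 (git add b.txt): modified={a.txt, c.txt} staged={b.txt, f.txt}
After op 13 (git add a.txt): modified={c.txt} staged={a.txt, b.txt, f.txt}
After op 14 (git add c.txt): modified={none} staged={a.txt, b.txt, c.txt, f.txt}
After op 15 (git reset f.txt): modified={f.txt} staged={a.txt, b.txt, c.txt}
After op 16 (modify c.txt): modified={c.txt, f.txt} staged={a.txt, b.txt, c.txt}
After op 17 (git add e.txt): modified={c.txt, f.txt} staged={a.txt, b.txt, c.txt}
After op 18 (git add f.txt): modified={c.txt} staged={a.txt, b.txt, c.txt, f.txt}
After op 19 (git reset a.txt): modified={a.txt, c.txt} staged={b.txt, c.txt, f.txt}
Final staged set: {b.txt, c.txt, f.txt} -> count=3

Answer: 3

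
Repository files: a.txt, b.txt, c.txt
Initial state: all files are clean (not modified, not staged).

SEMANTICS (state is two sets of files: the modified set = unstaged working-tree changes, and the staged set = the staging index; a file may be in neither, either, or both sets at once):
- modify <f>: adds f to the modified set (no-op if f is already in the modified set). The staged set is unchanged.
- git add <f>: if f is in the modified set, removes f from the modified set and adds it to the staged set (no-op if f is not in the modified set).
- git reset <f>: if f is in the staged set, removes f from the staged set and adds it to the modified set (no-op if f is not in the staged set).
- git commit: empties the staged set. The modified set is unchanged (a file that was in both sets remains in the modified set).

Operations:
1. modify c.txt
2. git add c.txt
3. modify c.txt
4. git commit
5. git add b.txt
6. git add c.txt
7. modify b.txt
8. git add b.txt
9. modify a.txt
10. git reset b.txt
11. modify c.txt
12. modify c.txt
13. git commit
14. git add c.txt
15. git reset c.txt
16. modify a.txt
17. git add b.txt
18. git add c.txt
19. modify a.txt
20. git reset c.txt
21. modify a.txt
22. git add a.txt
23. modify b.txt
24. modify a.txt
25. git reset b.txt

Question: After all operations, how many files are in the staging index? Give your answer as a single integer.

After op 1 (modify c.txt): modified={c.txt} staged={none}
After op 2 (git add c.txt): modified={none} staged={c.txt}
After op 3 (modify c.txt): modified={c.txt} staged={c.txt}
After op 4 (git commit): modified={c.txt} staged={none}
After op 5 (git add b.txt): modified={c.txt} staged={none}
After op 6 (git add c.txt): modified={none} staged={c.txt}
After op 7 (modify b.txt): modified={b.txt} staged={c.txt}
After op 8 (git add b.txt): modified={none} staged={b.txt, c.txt}
After op 9 (modify a.txt): modified={a.txt} staged={b.txt, c.txt}
After op 10 (git reset b.txt): modified={a.txt, b.txt} staged={c.txt}
After op 11 (modify c.txt): modified={a.txt, b.txt, c.txt} staged={c.txt}
After op 12 (modify c.txt): modified={a.txt, b.txt, c.txt} staged={c.txt}
After op 13 (git commit): modified={a.txt, b.txt, c.txt} staged={none}
After op 14 (git add c.txt): modified={a.txt, b.txt} staged={c.txt}
After op 15 (git reset c.txt): modified={a.txt, b.txt, c.txt} staged={none}
After op 16 (modify a.txt): modified={a.txt, b.txt, c.txt} staged={none}
After op 17 (git add b.txt): modified={a.txt, c.txt} staged={b.txt}
After op 18 (git add c.txt): modified={a.txt} staged={b.txt, c.txt}
After op 19 (modify a.txt): modified={a.txt} staged={b.txt, c.txt}
After op 20 (git reset c.txt): modified={a.txt, c.txt} staged={b.txt}
After op 21 (modify a.txt): modified={a.txt, c.txt} staged={b.txt}
After op 22 (git add a.txt): modified={c.txt} staged={a.txt, b.txt}
After op 23 (modify b.txt): modified={b.txt, c.txt} staged={a.txt, b.txt}
After op 24 (modify a.txt): modified={a.txt, b.txt, c.txt} staged={a.txt, b.txt}
After op 25 (git reset b.txt): modified={a.txt, b.txt, c.txt} staged={a.txt}
Final staged set: {a.txt} -> count=1

Answer: 1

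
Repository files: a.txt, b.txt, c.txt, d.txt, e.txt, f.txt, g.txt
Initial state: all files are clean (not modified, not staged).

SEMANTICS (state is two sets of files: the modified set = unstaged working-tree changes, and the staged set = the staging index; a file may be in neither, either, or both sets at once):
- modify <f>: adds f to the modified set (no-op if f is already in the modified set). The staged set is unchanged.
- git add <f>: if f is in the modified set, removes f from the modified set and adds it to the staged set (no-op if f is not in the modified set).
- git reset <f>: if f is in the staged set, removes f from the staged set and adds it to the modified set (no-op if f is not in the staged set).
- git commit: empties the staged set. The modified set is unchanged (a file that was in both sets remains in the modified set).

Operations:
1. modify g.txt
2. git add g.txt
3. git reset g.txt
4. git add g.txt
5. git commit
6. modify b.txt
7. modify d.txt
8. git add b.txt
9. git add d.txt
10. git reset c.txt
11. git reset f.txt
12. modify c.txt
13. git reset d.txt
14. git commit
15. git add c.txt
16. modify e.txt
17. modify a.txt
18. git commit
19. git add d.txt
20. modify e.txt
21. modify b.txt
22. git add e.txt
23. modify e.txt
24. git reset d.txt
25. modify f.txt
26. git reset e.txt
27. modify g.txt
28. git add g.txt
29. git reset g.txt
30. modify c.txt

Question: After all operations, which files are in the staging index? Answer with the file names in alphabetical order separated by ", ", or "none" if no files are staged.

After op 1 (modify g.txt): modified={g.txt} staged={none}
After op 2 (git add g.txt): modified={none} staged={g.txt}
After op 3 (git reset g.txt): modified={g.txt} staged={none}
After op 4 (git add g.txt): modified={none} staged={g.txt}
After op 5 (git commit): modified={none} staged={none}
After op 6 (modify b.txt): modified={b.txt} staged={none}
After op 7 (modify d.txt): modified={b.txt, d.txt} staged={none}
After op 8 (git add b.txt): modified={d.txt} staged={b.txt}
After op 9 (git add d.txt): modified={none} staged={b.txt, d.txt}
After op 10 (git reset c.txt): modified={none} staged={b.txt, d.txt}
After op 11 (git reset f.txt): modified={none} staged={b.txt, d.txt}
After op 12 (modify c.txt): modified={c.txt} staged={b.txt, d.txt}
After op 13 (git reset d.txt): modified={c.txt, d.txt} staged={b.txt}
After op 14 (git commit): modified={c.txt, d.txt} staged={none}
After op 15 (git add c.txt): modified={d.txt} staged={c.txt}
After op 16 (modify e.txt): modified={d.txt, e.txt} staged={c.txt}
After op 17 (modify a.txt): modified={a.txt, d.txt, e.txt} staged={c.txt}
After op 18 (git commit): modified={a.txt, d.txt, e.txt} staged={none}
After op 19 (git add d.txt): modified={a.txt, e.txt} staged={d.txt}
After op 20 (modify e.txt): modified={a.txt, e.txt} staged={d.txt}
After op 21 (modify b.txt): modified={a.txt, b.txt, e.txt} staged={d.txt}
After op 22 (git add e.txt): modified={a.txt, b.txt} staged={d.txt, e.txt}
After op 23 (modify e.txt): modified={a.txt, b.txt, e.txt} staged={d.txt, e.txt}
After op 24 (git reset d.txt): modified={a.txt, b.txt, d.txt, e.txt} staged={e.txt}
After op 25 (modify f.txt): modified={a.txt, b.txt, d.txt, e.txt, f.txt} staged={e.txt}
After op 26 (git reset e.txt): modified={a.txt, b.txt, d.txt, e.txt, f.txt} staged={none}
After op 27 (modify g.txt): modified={a.txt, b.txt, d.txt, e.txt, f.txt, g.txt} staged={none}
After op 28 (git add g.txt): modified={a.txt, b.txt, d.txt, e.txt, f.txt} staged={g.txt}
After op 29 (git reset g.txt): modified={a.txt, b.txt, d.txt, e.txt, f.txt, g.txt} staged={none}
After op 30 (modify c.txt): modified={a.txt, b.txt, c.txt, d.txt, e.txt, f.txt, g.txt} staged={none}

Answer: none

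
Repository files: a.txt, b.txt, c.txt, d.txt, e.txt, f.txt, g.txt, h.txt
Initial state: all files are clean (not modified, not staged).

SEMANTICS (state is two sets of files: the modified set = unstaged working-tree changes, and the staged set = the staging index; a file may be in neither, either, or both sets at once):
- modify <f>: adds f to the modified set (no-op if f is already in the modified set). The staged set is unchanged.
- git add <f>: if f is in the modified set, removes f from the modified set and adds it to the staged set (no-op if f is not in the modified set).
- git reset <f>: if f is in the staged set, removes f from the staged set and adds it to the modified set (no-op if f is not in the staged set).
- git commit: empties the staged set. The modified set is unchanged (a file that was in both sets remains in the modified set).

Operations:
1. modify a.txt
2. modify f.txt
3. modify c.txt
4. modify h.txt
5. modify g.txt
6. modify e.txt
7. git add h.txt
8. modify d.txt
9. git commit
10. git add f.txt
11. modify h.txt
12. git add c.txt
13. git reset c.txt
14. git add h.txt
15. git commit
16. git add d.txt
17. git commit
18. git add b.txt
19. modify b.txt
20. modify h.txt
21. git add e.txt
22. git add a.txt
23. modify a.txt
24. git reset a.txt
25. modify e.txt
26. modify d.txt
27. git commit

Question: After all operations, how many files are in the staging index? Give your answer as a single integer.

After op 1 (modify a.txt): modified={a.txt} staged={none}
After op 2 (modify f.txt): modified={a.txt, f.txt} staged={none}
After op 3 (modify c.txt): modified={a.txt, c.txt, f.txt} staged={none}
After op 4 (modify h.txt): modified={a.txt, c.txt, f.txt, h.txt} staged={none}
After op 5 (modify g.txt): modified={a.txt, c.txt, f.txt, g.txt, h.txt} staged={none}
After op 6 (modify e.txt): modified={a.txt, c.txt, e.txt, f.txt, g.txt, h.txt} staged={none}
After op 7 (git add h.txt): modified={a.txt, c.txt, e.txt, f.txt, g.txt} staged={h.txt}
After op 8 (modify d.txt): modified={a.txt, c.txt, d.txt, e.txt, f.txt, g.txt} staged={h.txt}
After op 9 (git commit): modified={a.txt, c.txt, d.txt, e.txt, f.txt, g.txt} staged={none}
After op 10 (git add f.txt): modified={a.txt, c.txt, d.txt, e.txt, g.txt} staged={f.txt}
After op 11 (modify h.txt): modified={a.txt, c.txt, d.txt, e.txt, g.txt, h.txt} staged={f.txt}
After op 12 (git add c.txt): modified={a.txt, d.txt, e.txt, g.txt, h.txt} staged={c.txt, f.txt}
After op 13 (git reset c.txt): modified={a.txt, c.txt, d.txt, e.txt, g.txt, h.txt} staged={f.txt}
After op 14 (git add h.txt): modified={a.txt, c.txt, d.txt, e.txt, g.txt} staged={f.txt, h.txt}
After op 15 (git commit): modified={a.txt, c.txt, d.txt, e.txt, g.txt} staged={none}
After op 16 (git add d.txt): modified={a.txt, c.txt, e.txt, g.txt} staged={d.txt}
After op 17 (git commit): modified={a.txt, c.txt, e.txt, g.txt} staged={none}
After op 18 (git add b.txt): modified={a.txt, c.txt, e.txt, g.txt} staged={none}
After op 19 (modify b.txt): modified={a.txt, b.txt, c.txt, e.txt, g.txt} staged={none}
After op 20 (modify h.txt): modified={a.txt, b.txt, c.txt, e.txt, g.txt, h.txt} staged={none}
After op 21 (git add e.txt): modified={a.txt, b.txt, c.txt, g.txt, h.txt} staged={e.txt}
After op 22 (git add a.txt): modified={b.txt, c.txt, g.txt, h.txt} staged={a.txt, e.txt}
After op 23 (modify a.txt): modified={a.txt, b.txt, c.txt, g.txt, h.txt} staged={a.txt, e.txt}
After op 24 (git reset a.txt): modified={a.txt, b.txt, c.txt, g.txt, h.txt} staged={e.txt}
After op 25 (modify e.txt): modified={a.txt, b.txt, c.txt, e.txt, g.txt, h.txt} staged={e.txt}
After op 26 (modify d.txt): modified={a.txt, b.txt, c.txt, d.txt, e.txt, g.txt, h.txt} staged={e.txt}
After op 27 (git commit): modified={a.txt, b.txt, c.txt, d.txt, e.txt, g.txt, h.txt} staged={none}
Final staged set: {none} -> count=0

Answer: 0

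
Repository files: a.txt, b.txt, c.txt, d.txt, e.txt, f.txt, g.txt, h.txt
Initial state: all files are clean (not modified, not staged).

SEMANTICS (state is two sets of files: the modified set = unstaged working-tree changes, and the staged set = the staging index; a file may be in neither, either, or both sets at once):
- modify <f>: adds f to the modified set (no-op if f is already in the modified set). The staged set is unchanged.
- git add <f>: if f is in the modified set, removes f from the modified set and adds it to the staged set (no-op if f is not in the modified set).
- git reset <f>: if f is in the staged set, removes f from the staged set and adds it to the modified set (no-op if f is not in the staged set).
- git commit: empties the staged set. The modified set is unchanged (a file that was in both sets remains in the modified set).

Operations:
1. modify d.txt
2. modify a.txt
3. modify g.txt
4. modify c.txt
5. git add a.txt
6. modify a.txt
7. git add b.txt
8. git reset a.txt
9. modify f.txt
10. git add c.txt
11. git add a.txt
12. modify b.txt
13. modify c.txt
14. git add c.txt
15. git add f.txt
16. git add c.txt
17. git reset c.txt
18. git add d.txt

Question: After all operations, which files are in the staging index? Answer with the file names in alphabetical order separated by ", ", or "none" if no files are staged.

After op 1 (modify d.txt): modified={d.txt} staged={none}
After op 2 (modify a.txt): modified={a.txt, d.txt} staged={none}
After op 3 (modify g.txt): modified={a.txt, d.txt, g.txt} staged={none}
After op 4 (modify c.txt): modified={a.txt, c.txt, d.txt, g.txt} staged={none}
After op 5 (git add a.txt): modified={c.txt, d.txt, g.txt} staged={a.txt}
After op 6 (modify a.txt): modified={a.txt, c.txt, d.txt, g.txt} staged={a.txt}
After op 7 (git add b.txt): modified={a.txt, c.txt, d.txt, g.txt} staged={a.txt}
After op 8 (git reset a.txt): modified={a.txt, c.txt, d.txt, g.txt} staged={none}
After op 9 (modify f.txt): modified={a.txt, c.txt, d.txt, f.txt, g.txt} staged={none}
After op 10 (git add c.txt): modified={a.txt, d.txt, f.txt, g.txt} staged={c.txt}
After op 11 (git add a.txt): modified={d.txt, f.txt, g.txt} staged={a.txt, c.txt}
After op 12 (modify b.txt): modified={b.txt, d.txt, f.txt, g.txt} staged={a.txt, c.txt}
After op 13 (modify c.txt): modified={b.txt, c.txt, d.txt, f.txt, g.txt} staged={a.txt, c.txt}
After op 14 (git add c.txt): modified={b.txt, d.txt, f.txt, g.txt} staged={a.txt, c.txt}
After op 15 (git add f.txt): modified={b.txt, d.txt, g.txt} staged={a.txt, c.txt, f.txt}
After op 16 (git add c.txt): modified={b.txt, d.txt, g.txt} staged={a.txt, c.txt, f.txt}
After op 17 (git reset c.txt): modified={b.txt, c.txt, d.txt, g.txt} staged={a.txt, f.txt}
After op 18 (git add d.txt): modified={b.txt, c.txt, g.txt} staged={a.txt, d.txt, f.txt}

Answer: a.txt, d.txt, f.txt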